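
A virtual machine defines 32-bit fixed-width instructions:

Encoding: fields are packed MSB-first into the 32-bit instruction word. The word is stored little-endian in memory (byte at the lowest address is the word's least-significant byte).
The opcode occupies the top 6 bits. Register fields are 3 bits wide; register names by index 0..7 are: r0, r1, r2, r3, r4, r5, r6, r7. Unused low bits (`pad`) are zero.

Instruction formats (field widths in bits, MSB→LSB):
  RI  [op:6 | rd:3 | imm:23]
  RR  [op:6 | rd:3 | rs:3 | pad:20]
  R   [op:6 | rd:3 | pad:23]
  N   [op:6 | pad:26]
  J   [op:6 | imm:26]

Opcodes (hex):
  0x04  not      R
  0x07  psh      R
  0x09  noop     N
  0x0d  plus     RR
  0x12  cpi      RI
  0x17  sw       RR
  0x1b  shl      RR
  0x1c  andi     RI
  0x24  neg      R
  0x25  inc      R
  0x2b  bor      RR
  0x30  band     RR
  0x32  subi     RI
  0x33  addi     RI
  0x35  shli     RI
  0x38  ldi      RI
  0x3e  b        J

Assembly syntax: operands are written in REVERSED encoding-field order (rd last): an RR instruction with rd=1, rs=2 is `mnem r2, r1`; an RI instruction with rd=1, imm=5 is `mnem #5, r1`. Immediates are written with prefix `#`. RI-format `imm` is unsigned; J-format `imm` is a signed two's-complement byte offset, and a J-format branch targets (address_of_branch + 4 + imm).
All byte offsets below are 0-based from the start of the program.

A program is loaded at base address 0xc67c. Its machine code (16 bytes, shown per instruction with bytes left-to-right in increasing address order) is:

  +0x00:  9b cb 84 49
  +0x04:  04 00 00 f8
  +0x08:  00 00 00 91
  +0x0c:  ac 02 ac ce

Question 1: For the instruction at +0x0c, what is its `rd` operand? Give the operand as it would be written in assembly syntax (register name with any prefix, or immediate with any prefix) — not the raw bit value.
[0c] ac 02 ac ce → 0xceac02ac
  opcode bits[31:26]=0x33: addi/RI
  rd: (w>>23)&0x7=0x5 → r5
  imm: (w>>0)&0x7fffff=0x2c02ac → #2884268

r5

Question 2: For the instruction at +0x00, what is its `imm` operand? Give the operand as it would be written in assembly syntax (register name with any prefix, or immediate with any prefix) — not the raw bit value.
+0x00: 9b cb 84 49 ⇒ word 0x4984cb9b (little)
  opcode bits[31:26]=0x12: cpi/RI
  [25:23] rd=3 = r3
  [22:0] imm=314267 = #314267

#314267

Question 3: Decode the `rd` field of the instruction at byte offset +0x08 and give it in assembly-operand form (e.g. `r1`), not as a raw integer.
off 0x08: read 00 00 00 91 as little → 0x91000000
  top 6b → 0x24 → neg [R]
  rd@[25:23]=0x2 ⇒ r2

r2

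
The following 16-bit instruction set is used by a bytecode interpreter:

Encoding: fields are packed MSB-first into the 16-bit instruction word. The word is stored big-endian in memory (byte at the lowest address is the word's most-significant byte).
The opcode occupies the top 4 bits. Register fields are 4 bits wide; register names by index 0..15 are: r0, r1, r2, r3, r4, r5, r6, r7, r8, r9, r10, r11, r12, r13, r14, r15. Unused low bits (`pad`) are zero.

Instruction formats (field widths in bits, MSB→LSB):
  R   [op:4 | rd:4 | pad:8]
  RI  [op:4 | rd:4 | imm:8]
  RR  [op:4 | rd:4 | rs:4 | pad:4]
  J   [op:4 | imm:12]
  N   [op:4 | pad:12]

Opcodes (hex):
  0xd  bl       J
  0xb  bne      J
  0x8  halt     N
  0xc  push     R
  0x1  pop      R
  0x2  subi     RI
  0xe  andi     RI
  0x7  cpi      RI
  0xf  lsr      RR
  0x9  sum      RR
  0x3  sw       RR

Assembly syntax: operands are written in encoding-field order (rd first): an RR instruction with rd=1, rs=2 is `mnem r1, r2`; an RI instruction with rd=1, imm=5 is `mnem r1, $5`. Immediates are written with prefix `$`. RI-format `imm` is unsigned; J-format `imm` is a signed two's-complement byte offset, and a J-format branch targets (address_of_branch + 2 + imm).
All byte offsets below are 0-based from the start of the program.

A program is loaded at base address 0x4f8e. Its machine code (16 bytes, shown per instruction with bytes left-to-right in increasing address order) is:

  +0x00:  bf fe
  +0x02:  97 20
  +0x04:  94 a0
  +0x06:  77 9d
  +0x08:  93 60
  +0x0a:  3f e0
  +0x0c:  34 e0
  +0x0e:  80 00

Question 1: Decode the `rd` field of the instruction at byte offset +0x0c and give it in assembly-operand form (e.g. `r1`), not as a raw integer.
r4

+0x0c: 34 e0 ⇒ word 0x34e0 (big)
  opcode bits[15:12]=0x3: sw/RR
  [11:8] rd=4 = r4
  [7:4] rs=14 = r14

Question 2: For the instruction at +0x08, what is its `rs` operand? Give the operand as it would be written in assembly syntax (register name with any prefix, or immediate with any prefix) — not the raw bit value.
r6

@+08  big-endian(93 60) = 0x9360
  op=0x9360>>12=0x9 ⇒ sum (RR)
  [11:8] rd=3 = r3
  [7:4] rs=6 = r6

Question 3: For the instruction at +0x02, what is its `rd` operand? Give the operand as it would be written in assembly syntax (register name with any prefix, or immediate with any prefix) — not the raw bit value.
+0x02: 97 20 ⇒ word 0x9720 (big)
  op=0x9720>>12=0x9 ⇒ sum (RR)
  rd@[11:8]=0x7 ⇒ r7
  rs@[7:4]=0x2 ⇒ r2

r7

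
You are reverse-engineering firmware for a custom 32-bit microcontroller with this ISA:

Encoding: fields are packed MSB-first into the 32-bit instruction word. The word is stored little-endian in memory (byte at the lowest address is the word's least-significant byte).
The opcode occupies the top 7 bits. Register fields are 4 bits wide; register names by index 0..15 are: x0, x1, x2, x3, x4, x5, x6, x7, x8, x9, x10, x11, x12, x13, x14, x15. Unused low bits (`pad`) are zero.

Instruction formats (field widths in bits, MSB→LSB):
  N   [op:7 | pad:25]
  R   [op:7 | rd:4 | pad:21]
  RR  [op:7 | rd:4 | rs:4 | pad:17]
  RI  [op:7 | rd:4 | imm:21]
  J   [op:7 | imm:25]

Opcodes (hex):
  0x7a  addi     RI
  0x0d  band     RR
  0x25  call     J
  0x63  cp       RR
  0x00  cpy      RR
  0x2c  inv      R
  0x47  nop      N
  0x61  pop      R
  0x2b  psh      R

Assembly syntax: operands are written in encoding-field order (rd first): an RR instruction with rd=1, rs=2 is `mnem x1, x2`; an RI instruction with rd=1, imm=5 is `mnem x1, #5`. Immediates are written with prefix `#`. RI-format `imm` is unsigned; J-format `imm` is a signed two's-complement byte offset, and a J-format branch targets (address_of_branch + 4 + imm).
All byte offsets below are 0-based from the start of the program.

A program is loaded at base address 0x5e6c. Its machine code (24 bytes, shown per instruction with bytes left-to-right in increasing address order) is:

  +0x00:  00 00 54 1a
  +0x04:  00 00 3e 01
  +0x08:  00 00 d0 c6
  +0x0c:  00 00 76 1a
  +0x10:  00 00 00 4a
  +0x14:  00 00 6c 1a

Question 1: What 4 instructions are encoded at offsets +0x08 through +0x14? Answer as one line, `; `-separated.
cp x6, x8; band x3, x11; call #0; band x3, x6

@+08  little-endian(00 00 d0 c6) = 0xc6d00000
  top 7b → 0x63 → cp [RR]
  [24:21] rd=6 = x6
  [20:17] rs=8 = x8
@+0c  little-endian(00 00 76 1a) = 0x1a760000
  top 7b → 0xd → band [RR]
  [24:21] rd=3 = x3
  [20:17] rs=11 = x11
@+10  little-endian(00 00 00 4a) = 0x4a000000
  top 7b → 0x25 → call [J]
  [24:0] imm=0 = #0
@+14  little-endian(00 00 6c 1a) = 0x1a6c0000
  top 7b → 0xd → band [RR]
  [24:21] rd=3 = x3
  [20:17] rs=6 = x6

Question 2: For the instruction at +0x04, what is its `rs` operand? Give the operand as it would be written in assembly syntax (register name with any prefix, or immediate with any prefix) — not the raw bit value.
x15

@+04  little-endian(00 00 3e 01) = 0x013e0000
  opcode bits[31:25]=0x0: cpy/RR
  rd@[24:21]=0x9 ⇒ x9
  rs@[20:17]=0xf ⇒ x15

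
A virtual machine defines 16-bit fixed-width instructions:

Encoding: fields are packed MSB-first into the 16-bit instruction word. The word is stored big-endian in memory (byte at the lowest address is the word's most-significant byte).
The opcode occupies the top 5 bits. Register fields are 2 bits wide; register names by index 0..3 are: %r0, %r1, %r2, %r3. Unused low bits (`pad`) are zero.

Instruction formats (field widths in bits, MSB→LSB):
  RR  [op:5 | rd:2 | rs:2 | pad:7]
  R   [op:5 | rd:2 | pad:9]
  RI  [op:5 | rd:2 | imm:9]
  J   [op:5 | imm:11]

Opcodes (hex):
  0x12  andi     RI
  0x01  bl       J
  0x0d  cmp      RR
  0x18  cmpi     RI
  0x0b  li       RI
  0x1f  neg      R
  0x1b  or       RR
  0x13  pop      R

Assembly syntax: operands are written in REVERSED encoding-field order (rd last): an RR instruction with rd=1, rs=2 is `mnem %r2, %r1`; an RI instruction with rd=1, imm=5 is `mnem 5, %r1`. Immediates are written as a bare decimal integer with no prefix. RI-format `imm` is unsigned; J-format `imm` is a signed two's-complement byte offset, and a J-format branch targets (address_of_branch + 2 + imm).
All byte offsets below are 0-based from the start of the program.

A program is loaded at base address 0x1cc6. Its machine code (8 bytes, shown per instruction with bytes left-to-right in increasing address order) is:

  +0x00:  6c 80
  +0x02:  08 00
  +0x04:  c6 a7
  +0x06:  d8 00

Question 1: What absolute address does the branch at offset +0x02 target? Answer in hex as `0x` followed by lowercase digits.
@+02  big-endian(08 00) = 0x0800
  opcode bits[15:11]=0x1: bl/J
  [10:0] imm=0 = 0
  target = base 0x1cc6 + off 0x02 + 2 + imm 0 = 0x1cca

0x1cca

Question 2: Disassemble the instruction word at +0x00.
cmp %r1, %r2

@+00  big-endian(6c 80) = 0x6c80
  op=0x6c80>>11=0xd ⇒ cmp (RR)
  [10:9] rd=2 = %r2
  [8:7] rs=1 = %r1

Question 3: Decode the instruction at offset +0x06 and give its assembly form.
[06] d8 00 → 0xd800
  op=0xd800>>11=0x1b ⇒ or (RR)
  rd: (w>>9)&0x3=0x0 → %r0
  rs: (w>>7)&0x3=0x0 → %r0

or %r0, %r0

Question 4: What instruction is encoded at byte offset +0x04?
cmpi 167, %r3

+0x04: c6 a7 ⇒ word 0xc6a7 (big)
  op=0xc6a7>>11=0x18 ⇒ cmpi (RI)
  rd@[10:9]=0x3 ⇒ %r3
  imm@[8:0]=0xa7 ⇒ 167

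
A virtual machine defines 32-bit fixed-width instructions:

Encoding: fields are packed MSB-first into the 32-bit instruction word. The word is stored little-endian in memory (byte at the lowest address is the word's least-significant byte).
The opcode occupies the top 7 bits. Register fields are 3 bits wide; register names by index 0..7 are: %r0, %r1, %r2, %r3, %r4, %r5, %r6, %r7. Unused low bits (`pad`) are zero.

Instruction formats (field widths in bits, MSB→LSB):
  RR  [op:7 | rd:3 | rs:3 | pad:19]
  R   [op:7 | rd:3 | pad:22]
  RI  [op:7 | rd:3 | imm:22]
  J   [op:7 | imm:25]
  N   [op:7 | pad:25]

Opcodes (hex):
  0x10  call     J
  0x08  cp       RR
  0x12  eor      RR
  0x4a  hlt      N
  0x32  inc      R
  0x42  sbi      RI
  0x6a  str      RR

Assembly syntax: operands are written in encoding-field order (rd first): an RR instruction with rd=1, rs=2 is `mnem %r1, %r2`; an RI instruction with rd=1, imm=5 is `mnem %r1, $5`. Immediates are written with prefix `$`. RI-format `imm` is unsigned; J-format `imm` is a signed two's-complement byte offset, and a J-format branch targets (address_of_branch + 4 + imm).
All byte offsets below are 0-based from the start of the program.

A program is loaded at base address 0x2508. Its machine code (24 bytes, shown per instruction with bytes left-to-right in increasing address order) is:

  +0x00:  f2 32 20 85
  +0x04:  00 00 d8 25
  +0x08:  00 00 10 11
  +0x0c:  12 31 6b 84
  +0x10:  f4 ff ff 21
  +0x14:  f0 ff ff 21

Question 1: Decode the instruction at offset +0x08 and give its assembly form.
cp %r4, %r2

+0x08: 00 00 10 11 ⇒ word 0x11100000 (little)
  op=0x11100000>>25=0x8 ⇒ cp (RR)
  rd@[24:22]=0x4 ⇒ %r4
  rs@[21:19]=0x2 ⇒ %r2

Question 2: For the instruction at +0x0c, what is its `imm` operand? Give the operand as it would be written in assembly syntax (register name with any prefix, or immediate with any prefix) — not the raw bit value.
+0x0c: 12 31 6b 84 ⇒ word 0x846b3112 (little)
  op=0x846b3112>>25=0x42 ⇒ sbi (RI)
  [24:22] rd=1 = %r1
  [21:0] imm=2830610 = $2830610

$2830610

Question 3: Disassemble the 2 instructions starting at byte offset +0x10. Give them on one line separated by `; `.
call $-12; call $-16

[10] f4 ff ff 21 → 0x21fffff4
  top 7b → 0x10 → call [J]
  imm@[24:0]=0x1fffff4 (s25→-12) ⇒ $-12
[14] f0 ff ff 21 → 0x21fffff0
  top 7b → 0x10 → call [J]
  imm@[24:0]=0x1fffff0 (s25→-16) ⇒ $-16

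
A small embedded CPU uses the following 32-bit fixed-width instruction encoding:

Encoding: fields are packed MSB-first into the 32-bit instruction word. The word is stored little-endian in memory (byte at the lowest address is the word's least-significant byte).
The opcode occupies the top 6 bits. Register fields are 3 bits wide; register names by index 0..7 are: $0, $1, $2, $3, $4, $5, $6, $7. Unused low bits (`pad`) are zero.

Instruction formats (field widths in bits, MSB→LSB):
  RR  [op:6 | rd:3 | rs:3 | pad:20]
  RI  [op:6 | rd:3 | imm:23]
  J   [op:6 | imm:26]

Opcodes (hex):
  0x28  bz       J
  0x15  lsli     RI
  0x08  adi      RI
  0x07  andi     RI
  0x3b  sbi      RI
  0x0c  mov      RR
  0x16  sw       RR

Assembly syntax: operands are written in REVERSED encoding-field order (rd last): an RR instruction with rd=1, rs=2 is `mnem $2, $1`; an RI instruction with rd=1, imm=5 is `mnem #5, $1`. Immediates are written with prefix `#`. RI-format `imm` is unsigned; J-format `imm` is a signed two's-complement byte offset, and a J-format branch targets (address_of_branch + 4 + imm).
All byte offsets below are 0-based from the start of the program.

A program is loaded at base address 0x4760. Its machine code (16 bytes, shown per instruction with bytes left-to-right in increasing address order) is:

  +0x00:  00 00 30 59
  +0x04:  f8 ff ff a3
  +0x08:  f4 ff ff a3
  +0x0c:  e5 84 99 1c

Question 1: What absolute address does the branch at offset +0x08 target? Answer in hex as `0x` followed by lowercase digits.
@+08  little-endian(f4 ff ff a3) = 0xa3fffff4
  op=0xa3fffff4>>26=0x28 ⇒ bz (J)
  [25:0] imm=67108852 (s26→-12) = #-12
  target = base 0x4760 + off 0x08 + 4 + imm -12 = 0x4760

0x4760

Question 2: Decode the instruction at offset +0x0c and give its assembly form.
off 0x0c: read e5 84 99 1c as little → 0x1c9984e5
  opcode bits[31:26]=0x7: andi/RI
  rd@[25:23]=0x1 ⇒ $1
  imm@[22:0]=0x1984e5 ⇒ #1672421

andi #1672421, $1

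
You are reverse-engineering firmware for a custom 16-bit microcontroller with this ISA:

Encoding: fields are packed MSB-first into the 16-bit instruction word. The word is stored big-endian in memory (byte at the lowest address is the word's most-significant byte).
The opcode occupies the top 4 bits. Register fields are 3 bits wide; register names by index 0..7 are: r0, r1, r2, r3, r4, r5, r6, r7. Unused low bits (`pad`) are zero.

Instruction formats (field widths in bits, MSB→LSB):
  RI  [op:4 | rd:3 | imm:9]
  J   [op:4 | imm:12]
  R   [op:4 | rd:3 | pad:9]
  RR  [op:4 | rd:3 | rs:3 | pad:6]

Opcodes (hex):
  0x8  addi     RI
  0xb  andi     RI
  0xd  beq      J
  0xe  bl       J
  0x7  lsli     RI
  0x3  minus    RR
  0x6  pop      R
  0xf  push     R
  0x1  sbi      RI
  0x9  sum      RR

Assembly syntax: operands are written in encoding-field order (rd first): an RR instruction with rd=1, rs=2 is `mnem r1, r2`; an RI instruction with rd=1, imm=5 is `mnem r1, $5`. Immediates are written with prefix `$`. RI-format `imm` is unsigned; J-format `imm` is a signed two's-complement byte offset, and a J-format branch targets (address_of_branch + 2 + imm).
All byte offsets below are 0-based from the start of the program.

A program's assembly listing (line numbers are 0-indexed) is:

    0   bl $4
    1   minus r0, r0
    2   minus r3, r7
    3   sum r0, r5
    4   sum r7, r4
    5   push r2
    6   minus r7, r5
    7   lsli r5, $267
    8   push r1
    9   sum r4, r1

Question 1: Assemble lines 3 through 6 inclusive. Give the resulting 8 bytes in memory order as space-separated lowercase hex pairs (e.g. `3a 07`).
3. sum fields op=0x9:4|rd=0:3|rs=5:3|pad=0:6 → word 9140h → 91 40
4. sum fields op=0x9:4|rd=7:3|rs=4:3|pad=0:6 → word 9f00h → 9f 00
5. push fields op=0xf:4|rd=2:3|pad=0:9 → word f400h → f4 00
6. minus fields op=0x3:4|rd=7:3|rs=5:3|pad=0:6 → word 3f40h → 3f 40

91 40 9f 00 f4 00 3f 40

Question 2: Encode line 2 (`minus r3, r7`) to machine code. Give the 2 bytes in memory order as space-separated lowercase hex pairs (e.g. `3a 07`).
2. minus fields op=0x3:4|rd=3:3|rs=7:3|pad=0:6 → word 37c0h → 37 c0

37 c0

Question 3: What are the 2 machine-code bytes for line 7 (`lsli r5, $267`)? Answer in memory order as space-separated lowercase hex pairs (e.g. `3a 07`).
7b 0b

line 7 (lsli): pack op=0x7:4|rd=5:3|imm=267:9 = 0x7b0b; big→ 7b 0b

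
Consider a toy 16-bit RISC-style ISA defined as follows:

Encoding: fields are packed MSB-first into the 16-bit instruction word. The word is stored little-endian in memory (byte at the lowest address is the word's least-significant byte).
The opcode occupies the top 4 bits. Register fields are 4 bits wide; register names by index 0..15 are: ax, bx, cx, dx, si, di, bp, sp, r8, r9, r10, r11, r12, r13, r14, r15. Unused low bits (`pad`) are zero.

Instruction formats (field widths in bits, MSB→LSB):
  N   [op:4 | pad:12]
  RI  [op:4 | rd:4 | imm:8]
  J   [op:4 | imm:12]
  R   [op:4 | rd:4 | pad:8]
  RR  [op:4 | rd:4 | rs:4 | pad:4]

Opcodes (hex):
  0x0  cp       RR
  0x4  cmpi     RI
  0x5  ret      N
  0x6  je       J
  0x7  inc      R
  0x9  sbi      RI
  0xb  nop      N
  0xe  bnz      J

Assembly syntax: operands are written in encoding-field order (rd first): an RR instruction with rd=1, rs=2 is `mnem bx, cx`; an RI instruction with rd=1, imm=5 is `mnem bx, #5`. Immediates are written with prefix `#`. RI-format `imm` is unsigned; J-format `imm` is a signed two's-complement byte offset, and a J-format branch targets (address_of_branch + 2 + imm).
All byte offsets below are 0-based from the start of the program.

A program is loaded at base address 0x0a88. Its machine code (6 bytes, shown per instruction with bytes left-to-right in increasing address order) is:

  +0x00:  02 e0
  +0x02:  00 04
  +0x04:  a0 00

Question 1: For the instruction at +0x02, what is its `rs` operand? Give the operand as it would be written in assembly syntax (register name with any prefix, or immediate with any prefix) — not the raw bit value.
off 0x02: read 00 04 as little → 0x0400
  opcode bits[15:12]=0x0: cp/RR
  rd: (w>>8)&0xf=0x4 → si
  rs: (w>>4)&0xf=0x0 → ax

ax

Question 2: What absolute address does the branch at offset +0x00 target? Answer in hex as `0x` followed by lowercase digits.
@+00  little-endian(02 e0) = 0xe002
  opcode bits[15:12]=0xe: bnz/J
  imm: (w>>0)&0xfff=0x2 → #2
  target = base 0x0a88 + off 0x00 + 2 + imm 2 = 0x0a8c

0x0a8c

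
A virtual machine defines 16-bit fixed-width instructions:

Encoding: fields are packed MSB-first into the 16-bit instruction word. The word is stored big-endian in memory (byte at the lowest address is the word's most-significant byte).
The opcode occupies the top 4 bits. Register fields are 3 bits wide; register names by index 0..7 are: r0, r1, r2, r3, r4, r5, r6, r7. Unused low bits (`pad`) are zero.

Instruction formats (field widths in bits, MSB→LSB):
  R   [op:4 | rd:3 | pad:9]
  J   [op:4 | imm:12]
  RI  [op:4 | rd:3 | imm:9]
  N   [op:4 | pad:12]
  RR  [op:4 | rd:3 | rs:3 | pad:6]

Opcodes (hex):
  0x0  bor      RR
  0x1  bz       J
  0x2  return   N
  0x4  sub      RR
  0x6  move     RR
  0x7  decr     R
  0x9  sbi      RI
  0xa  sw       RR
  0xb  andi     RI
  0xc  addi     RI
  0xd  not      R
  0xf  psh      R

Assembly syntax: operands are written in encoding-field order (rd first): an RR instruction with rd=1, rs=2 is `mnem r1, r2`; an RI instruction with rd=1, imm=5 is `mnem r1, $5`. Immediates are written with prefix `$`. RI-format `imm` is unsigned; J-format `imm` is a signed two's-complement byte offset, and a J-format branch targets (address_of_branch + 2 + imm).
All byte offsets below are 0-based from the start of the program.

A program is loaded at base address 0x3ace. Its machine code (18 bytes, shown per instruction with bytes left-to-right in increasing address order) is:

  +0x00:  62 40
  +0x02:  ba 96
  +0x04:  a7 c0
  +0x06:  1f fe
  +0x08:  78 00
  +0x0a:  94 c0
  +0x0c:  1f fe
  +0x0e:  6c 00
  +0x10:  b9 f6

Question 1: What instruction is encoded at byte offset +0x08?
decr r4

[08] 78 00 → 0x7800
  top 4b → 0x7 → decr [R]
  [11:9] rd=4 = r4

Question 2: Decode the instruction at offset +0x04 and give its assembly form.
sw r3, r7

[04] a7 c0 → 0xa7c0
  op=0xa7c0>>12=0xa ⇒ sw (RR)
  rd@[11:9]=0x3 ⇒ r3
  rs@[8:6]=0x7 ⇒ r7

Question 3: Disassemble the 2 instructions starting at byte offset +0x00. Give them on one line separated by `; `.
move r1, r1; andi r5, $150

@+00  big-endian(62 40) = 0x6240
  top 4b → 0x6 → move [RR]
  [11:9] rd=1 = r1
  [8:6] rs=1 = r1
@+02  big-endian(ba 96) = 0xba96
  top 4b → 0xb → andi [RI]
  [11:9] rd=5 = r5
  [8:0] imm=150 = $150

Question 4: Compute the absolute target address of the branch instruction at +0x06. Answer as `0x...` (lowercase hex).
+0x06: 1f fe ⇒ word 0x1ffe (big)
  top 4b → 0x1 → bz [J]
  imm@[11:0]=0xffe (s12→-2) ⇒ $-2
  target = base 0x3ace + off 0x06 + 2 + imm -2 = 0x3ad4

0x3ad4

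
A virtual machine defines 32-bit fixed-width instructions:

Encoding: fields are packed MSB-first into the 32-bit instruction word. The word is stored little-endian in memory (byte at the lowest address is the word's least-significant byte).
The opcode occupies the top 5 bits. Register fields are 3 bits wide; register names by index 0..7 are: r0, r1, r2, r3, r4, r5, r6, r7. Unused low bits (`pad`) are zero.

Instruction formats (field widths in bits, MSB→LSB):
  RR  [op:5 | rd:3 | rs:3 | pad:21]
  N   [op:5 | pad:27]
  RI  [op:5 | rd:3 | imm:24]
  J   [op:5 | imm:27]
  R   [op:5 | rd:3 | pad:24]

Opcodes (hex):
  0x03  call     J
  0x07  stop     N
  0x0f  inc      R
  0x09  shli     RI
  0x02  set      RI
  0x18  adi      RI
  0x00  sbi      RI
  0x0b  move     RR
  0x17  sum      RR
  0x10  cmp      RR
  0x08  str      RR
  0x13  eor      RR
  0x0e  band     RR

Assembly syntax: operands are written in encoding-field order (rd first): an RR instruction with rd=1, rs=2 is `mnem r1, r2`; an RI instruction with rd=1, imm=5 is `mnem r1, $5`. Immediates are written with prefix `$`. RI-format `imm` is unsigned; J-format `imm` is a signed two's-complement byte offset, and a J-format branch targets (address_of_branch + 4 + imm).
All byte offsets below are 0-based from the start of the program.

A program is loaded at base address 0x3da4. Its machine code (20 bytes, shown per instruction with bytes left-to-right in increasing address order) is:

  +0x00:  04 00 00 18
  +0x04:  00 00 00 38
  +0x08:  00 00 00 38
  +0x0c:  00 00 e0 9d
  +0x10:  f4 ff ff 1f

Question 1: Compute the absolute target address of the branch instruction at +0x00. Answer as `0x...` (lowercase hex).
0x3dac

@+00  little-endian(04 00 00 18) = 0x18000004
  opcode bits[31:27]=0x3: call/J
  [26:0] imm=4 = $4
  target = base 0x3da4 + off 0x00 + 4 + imm 4 = 0x3dac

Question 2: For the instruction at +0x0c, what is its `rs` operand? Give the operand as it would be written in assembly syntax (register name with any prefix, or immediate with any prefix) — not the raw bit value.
+0x0c: 00 00 e0 9d ⇒ word 0x9de00000 (little)
  op=0x9de00000>>27=0x13 ⇒ eor (RR)
  rd@[26:24]=0x5 ⇒ r5
  rs@[23:21]=0x7 ⇒ r7

r7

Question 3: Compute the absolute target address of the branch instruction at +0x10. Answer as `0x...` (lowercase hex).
[10] f4 ff ff 1f → 0x1ffffff4
  opcode bits[31:27]=0x3: call/J
  imm: (w>>0)&0x7ffffff=0x7fffff4 (s27→-12) → $-12
  target = base 0x3da4 + off 0x10 + 4 + imm -12 = 0x3dac

0x3dac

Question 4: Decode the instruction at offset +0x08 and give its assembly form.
stop

[08] 00 00 00 38 → 0x38000000
  top 5b → 0x7 → stop [N]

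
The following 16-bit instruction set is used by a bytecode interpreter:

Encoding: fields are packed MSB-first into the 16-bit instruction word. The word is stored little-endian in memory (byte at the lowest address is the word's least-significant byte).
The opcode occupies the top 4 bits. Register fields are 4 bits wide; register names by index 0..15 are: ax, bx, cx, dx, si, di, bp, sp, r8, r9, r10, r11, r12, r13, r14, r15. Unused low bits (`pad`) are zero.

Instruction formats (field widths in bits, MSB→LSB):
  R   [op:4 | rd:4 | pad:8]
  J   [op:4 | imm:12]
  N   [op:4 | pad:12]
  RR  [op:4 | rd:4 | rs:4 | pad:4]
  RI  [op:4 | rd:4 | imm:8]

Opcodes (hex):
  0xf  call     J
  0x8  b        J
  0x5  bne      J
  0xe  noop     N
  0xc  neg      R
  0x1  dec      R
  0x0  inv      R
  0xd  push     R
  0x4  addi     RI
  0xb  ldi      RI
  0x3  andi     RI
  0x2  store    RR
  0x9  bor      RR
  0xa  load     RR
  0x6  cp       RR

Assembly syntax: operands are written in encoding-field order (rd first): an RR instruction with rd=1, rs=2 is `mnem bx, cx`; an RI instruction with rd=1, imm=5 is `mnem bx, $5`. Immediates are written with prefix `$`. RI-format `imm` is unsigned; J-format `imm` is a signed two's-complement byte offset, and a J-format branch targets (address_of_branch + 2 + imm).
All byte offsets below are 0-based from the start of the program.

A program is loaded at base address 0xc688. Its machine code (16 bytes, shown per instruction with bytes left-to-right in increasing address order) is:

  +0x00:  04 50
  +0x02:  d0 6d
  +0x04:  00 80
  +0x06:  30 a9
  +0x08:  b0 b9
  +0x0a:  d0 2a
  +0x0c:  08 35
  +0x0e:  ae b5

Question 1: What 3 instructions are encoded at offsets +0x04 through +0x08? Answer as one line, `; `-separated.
[04] 00 80 → 0x8000
  op=0x8000>>12=0x8 ⇒ b (J)
  imm: (w>>0)&0xfff=0x0 → $0
[06] 30 a9 → 0xa930
  op=0xa930>>12=0xa ⇒ load (RR)
  rd: (w>>8)&0xf=0x9 → r9
  rs: (w>>4)&0xf=0x3 → dx
[08] b0 b9 → 0xb9b0
  op=0xb9b0>>12=0xb ⇒ ldi (RI)
  rd: (w>>8)&0xf=0x9 → r9
  imm: (w>>0)&0xff=0xb0 → $176

b $0; load r9, dx; ldi r9, $176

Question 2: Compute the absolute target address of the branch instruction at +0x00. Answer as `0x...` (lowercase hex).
0xc68e

+0x00: 04 50 ⇒ word 0x5004 (little)
  opcode bits[15:12]=0x5: bne/J
  imm: (w>>0)&0xfff=0x4 → $4
  target = base 0xc688 + off 0x00 + 2 + imm 4 = 0xc68e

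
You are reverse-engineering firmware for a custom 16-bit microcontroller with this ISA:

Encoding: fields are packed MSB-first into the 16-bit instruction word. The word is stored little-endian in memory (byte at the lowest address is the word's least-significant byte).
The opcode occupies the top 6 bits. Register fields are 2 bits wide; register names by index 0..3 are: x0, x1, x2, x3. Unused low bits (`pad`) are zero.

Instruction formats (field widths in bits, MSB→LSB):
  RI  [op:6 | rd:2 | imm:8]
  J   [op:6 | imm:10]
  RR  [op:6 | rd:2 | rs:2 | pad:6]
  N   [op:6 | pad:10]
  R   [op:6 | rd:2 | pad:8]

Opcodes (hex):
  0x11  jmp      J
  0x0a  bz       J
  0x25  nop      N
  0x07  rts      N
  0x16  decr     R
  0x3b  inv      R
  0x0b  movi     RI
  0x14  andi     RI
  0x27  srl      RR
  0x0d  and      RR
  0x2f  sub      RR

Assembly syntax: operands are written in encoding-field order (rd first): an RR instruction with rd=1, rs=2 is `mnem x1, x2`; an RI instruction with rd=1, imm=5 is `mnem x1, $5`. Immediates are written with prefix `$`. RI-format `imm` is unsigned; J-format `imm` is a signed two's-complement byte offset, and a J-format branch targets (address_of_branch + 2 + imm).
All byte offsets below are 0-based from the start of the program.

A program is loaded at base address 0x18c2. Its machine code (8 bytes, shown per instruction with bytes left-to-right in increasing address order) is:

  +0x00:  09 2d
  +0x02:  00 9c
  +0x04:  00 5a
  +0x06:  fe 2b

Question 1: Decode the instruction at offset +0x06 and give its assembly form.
[06] fe 2b → 0x2bfe
  op=0x2bfe>>10=0xa ⇒ bz (J)
  imm@[9:0]=0x3fe (s10→-2) ⇒ $-2

bz $-2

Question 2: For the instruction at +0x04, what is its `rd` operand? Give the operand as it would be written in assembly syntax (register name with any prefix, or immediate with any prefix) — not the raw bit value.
off 0x04: read 00 5a as little → 0x5a00
  opcode bits[15:10]=0x16: decr/R
  [9:8] rd=2 = x2

x2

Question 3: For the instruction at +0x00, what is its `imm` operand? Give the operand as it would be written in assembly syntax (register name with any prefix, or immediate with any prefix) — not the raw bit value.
$9

+0x00: 09 2d ⇒ word 0x2d09 (little)
  top 6b → 0xb → movi [RI]
  [9:8] rd=1 = x1
  [7:0] imm=9 = $9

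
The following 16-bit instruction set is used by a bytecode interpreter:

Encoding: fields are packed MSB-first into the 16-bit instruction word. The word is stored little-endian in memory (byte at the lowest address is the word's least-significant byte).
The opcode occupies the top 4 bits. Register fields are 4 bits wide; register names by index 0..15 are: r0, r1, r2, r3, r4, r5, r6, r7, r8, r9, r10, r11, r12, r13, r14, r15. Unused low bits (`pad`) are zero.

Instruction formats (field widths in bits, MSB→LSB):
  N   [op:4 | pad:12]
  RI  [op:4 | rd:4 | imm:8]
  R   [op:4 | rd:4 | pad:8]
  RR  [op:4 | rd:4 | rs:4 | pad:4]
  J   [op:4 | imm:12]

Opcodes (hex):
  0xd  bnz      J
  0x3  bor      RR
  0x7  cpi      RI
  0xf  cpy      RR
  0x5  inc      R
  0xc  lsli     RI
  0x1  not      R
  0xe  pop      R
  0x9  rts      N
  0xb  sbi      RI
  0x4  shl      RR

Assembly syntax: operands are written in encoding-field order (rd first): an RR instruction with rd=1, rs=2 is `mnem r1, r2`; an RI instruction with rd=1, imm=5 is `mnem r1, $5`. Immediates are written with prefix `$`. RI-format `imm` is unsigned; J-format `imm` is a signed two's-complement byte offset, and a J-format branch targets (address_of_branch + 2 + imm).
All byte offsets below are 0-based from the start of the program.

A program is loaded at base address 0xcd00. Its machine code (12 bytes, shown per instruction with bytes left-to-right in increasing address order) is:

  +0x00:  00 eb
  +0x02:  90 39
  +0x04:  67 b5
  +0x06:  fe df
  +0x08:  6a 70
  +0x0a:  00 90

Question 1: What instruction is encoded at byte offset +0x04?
sbi r5, $103

+0x04: 67 b5 ⇒ word 0xb567 (little)
  top 4b → 0xb → sbi [RI]
  [11:8] rd=5 = r5
  [7:0] imm=103 = $103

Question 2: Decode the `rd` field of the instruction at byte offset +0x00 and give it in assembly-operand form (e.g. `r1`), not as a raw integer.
off 0x00: read 00 eb as little → 0xeb00
  opcode bits[15:12]=0xe: pop/R
  rd: (w>>8)&0xf=0xb → r11

r11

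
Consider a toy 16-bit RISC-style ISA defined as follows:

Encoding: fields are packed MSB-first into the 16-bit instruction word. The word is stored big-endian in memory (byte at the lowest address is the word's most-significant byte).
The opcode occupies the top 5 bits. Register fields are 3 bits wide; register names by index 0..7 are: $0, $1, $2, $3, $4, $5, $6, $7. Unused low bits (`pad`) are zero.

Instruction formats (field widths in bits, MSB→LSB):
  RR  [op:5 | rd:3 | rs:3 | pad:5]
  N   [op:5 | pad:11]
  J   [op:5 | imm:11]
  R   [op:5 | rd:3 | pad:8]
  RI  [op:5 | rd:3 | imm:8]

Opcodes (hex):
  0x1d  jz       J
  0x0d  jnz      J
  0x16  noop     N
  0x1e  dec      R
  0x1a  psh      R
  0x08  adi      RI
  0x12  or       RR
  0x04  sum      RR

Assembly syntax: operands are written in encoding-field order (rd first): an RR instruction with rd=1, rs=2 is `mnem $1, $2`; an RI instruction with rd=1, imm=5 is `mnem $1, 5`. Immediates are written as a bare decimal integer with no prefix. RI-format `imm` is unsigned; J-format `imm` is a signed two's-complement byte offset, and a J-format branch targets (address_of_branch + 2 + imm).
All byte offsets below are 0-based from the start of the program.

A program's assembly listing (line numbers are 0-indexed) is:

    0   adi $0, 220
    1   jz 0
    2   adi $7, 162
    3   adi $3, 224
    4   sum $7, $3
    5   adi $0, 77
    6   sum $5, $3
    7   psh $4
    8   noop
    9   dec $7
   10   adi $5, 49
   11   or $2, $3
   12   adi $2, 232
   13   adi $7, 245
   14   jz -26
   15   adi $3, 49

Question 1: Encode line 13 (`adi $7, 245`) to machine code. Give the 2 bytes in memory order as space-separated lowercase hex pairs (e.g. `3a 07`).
47 f5

13. adi fields op=0x8:5|rd=7:3|imm=245:8 → word 47f5h → 47 f5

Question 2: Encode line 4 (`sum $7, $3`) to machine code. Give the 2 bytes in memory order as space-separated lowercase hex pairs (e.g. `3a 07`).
27 60

line 4 (sum): pack op=0x4:5|rd=7:3|rs=3:3|pad=0:5 = 0x2760; big→ 27 60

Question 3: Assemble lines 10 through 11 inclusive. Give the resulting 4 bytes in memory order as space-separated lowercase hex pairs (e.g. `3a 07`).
line 10 (adi): pack op=0x8:5|rd=5:3|imm=49:8 = 0x4531; big→ 45 31
line 11 (or): pack op=0x12:5|rd=2:3|rs=3:3|pad=0:5 = 0x9260; big→ 92 60

45 31 92 60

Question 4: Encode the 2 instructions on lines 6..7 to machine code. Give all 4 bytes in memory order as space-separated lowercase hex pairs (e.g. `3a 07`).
25 60 d4 00

L6: sum op=0x4:5|rd=5:3|rs=3:3|pad=0:5 ⇒ 0x2560 ⇒ big 25 60
L7: psh op=0x1a:5|rd=4:3|pad=0:8 ⇒ 0xd400 ⇒ big d4 00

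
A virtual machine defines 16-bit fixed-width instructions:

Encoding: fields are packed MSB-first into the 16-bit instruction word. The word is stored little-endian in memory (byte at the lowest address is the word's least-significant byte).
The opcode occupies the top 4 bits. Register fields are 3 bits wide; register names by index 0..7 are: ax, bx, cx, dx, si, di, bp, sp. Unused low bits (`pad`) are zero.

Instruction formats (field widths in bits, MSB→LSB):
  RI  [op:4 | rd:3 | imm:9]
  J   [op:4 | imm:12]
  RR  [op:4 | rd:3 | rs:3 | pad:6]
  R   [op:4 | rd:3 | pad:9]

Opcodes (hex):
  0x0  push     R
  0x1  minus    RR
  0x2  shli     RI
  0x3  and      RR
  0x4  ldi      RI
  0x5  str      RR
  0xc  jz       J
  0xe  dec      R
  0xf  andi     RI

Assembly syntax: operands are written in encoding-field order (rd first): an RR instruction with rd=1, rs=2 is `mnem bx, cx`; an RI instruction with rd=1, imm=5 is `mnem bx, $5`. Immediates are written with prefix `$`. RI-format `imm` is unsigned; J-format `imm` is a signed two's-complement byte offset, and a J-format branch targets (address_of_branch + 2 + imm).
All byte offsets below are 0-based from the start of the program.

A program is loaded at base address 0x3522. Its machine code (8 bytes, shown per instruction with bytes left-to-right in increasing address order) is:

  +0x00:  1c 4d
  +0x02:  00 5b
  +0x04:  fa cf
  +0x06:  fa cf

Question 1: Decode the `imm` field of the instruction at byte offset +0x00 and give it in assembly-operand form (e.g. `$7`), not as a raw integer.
off 0x00: read 1c 4d as little → 0x4d1c
  opcode bits[15:12]=0x4: ldi/RI
  [11:9] rd=6 = bp
  [8:0] imm=284 = $284

$284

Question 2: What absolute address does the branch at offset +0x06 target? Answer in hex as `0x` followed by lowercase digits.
off 0x06: read fa cf as little → 0xcffa
  opcode bits[15:12]=0xc: jz/J
  imm@[11:0]=0xffa (s12→-6) ⇒ $-6
  target = base 0x3522 + off 0x06 + 2 + imm -6 = 0x3524

0x3524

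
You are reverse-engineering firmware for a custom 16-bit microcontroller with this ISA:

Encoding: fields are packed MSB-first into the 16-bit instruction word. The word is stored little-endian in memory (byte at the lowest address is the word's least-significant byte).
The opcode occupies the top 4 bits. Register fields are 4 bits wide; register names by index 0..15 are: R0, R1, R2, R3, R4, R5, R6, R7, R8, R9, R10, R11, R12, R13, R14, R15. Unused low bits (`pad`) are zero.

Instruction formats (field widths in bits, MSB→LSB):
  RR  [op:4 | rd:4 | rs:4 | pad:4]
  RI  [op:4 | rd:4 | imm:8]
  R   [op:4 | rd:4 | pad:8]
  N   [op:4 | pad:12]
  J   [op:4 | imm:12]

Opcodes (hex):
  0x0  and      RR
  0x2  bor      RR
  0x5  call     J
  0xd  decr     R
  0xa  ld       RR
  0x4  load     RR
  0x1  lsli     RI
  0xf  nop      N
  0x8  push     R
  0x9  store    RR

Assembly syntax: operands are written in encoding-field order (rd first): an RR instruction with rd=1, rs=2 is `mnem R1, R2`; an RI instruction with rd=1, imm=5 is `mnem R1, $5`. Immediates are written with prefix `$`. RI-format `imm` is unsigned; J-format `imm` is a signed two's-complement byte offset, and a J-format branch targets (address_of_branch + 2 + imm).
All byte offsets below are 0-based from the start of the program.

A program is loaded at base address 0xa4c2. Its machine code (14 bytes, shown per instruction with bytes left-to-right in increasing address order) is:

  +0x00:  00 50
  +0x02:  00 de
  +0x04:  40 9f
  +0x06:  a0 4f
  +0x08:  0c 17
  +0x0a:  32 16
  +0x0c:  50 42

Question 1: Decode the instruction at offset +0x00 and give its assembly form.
call $0

@+00  little-endian(00 50) = 0x5000
  top 4b → 0x5 → call [J]
  imm@[11:0]=0x0 ⇒ $0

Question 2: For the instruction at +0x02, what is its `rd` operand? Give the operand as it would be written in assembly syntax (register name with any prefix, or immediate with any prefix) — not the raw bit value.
off 0x02: read 00 de as little → 0xde00
  op=0xde00>>12=0xd ⇒ decr (R)
  rd@[11:8]=0xe ⇒ R14

R14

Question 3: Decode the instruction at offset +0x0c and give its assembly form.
load R2, R5

off 0x0c: read 50 42 as little → 0x4250
  opcode bits[15:12]=0x4: load/RR
  rd: (w>>8)&0xf=0x2 → R2
  rs: (w>>4)&0xf=0x5 → R5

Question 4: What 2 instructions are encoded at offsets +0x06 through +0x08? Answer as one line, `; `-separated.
+0x06: a0 4f ⇒ word 0x4fa0 (little)
  op=0x4fa0>>12=0x4 ⇒ load (RR)
  [11:8] rd=15 = R15
  [7:4] rs=10 = R10
+0x08: 0c 17 ⇒ word 0x170c (little)
  op=0x170c>>12=0x1 ⇒ lsli (RI)
  [11:8] rd=7 = R7
  [7:0] imm=12 = $12

load R15, R10; lsli R7, $12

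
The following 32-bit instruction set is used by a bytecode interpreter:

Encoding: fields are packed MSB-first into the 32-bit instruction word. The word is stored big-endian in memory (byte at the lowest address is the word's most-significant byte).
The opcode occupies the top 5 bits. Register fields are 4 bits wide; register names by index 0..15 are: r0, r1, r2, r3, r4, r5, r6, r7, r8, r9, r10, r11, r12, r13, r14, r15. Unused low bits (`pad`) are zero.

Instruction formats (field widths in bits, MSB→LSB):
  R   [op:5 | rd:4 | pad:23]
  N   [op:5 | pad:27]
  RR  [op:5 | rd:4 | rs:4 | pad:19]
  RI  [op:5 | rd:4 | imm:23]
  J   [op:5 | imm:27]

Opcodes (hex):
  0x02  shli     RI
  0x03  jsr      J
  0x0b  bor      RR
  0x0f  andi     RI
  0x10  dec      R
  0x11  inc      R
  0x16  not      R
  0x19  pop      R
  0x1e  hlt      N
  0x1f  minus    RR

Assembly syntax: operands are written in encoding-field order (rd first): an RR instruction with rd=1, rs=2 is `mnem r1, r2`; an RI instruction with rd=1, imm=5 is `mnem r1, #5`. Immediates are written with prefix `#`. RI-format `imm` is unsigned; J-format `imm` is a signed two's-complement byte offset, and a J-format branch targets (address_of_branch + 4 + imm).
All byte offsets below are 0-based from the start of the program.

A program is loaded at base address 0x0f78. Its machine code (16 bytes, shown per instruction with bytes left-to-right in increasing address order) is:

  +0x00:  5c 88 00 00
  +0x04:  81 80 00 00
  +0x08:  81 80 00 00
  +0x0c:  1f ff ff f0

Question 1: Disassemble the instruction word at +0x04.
dec r3

off 0x04: read 81 80 00 00 as big → 0x81800000
  opcode bits[31:27]=0x10: dec/R
  [26:23] rd=3 = r3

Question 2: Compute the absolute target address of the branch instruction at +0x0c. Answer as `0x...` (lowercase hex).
0x0f78

+0x0c: 1f ff ff f0 ⇒ word 0x1ffffff0 (big)
  opcode bits[31:27]=0x3: jsr/J
  [26:0] imm=134217712 (s27→-16) = #-16
  target = base 0x0f78 + off 0x0c + 4 + imm -16 = 0x0f78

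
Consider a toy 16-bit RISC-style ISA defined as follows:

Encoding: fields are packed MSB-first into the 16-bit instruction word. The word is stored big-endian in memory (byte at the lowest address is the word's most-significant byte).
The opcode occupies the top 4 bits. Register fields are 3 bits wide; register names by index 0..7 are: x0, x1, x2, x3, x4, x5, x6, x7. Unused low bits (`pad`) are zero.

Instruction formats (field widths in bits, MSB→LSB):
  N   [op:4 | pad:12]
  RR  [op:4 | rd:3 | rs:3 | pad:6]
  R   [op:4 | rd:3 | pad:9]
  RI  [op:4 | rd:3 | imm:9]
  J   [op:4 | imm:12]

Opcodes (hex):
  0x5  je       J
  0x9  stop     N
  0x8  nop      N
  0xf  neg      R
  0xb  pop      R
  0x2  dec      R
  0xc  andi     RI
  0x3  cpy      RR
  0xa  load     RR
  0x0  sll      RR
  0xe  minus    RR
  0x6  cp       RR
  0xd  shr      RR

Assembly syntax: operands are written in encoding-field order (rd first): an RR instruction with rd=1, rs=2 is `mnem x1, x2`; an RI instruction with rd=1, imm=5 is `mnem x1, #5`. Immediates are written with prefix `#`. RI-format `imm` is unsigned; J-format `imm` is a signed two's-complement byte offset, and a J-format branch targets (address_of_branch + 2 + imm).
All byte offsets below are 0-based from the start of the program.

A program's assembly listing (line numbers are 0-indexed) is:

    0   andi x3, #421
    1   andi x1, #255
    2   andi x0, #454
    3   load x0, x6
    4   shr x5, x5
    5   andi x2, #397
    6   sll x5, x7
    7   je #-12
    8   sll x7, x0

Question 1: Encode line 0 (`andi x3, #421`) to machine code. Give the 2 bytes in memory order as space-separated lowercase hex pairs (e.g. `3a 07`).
c7 a5

0. andi fields op=0xc:4|rd=3:3|imm=421:9 → word c7a5h → c7 a5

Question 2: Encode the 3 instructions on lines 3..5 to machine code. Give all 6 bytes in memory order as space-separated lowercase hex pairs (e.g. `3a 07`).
line 3 (load): pack op=0xa:4|rd=0:3|rs=6:3|pad=0:6 = 0xa180; big→ a1 80
line 4 (shr): pack op=0xd:4|rd=5:3|rs=5:3|pad=0:6 = 0xdb40; big→ db 40
line 5 (andi): pack op=0xc:4|rd=2:3|imm=397:9 = 0xc58d; big→ c5 8d

a1 80 db 40 c5 8d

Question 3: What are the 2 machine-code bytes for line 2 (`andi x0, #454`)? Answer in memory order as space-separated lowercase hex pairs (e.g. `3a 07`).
c1 c6

line 2 (andi): pack op=0xc:4|rd=0:3|imm=454:9 = 0xc1c6; big→ c1 c6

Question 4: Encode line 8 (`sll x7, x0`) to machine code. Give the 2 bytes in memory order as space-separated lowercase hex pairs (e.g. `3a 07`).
0e 00

8. sll fields op=0x0:4|rd=7:3|rs=0:3|pad=0:6 → word 0e00h → 0e 00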